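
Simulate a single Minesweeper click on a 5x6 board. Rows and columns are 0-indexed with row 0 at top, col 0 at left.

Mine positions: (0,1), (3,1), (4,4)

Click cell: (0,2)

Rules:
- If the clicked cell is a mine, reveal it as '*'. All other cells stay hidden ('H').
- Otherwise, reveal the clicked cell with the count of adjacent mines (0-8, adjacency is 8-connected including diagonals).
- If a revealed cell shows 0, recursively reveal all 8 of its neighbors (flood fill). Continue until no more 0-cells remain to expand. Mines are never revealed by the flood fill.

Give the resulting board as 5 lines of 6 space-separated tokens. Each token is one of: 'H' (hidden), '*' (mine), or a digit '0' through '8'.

H H 1 H H H
H H H H H H
H H H H H H
H H H H H H
H H H H H H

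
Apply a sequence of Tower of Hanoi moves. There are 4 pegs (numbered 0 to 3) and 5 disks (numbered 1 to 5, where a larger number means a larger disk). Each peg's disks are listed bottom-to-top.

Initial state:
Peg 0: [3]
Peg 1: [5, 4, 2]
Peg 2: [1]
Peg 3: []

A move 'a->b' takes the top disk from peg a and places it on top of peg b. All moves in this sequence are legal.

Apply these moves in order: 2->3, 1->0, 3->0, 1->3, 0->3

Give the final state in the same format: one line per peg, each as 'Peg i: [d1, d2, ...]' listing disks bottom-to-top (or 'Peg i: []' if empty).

After move 1 (2->3):
Peg 0: [3]
Peg 1: [5, 4, 2]
Peg 2: []
Peg 3: [1]

After move 2 (1->0):
Peg 0: [3, 2]
Peg 1: [5, 4]
Peg 2: []
Peg 3: [1]

After move 3 (3->0):
Peg 0: [3, 2, 1]
Peg 1: [5, 4]
Peg 2: []
Peg 3: []

After move 4 (1->3):
Peg 0: [3, 2, 1]
Peg 1: [5]
Peg 2: []
Peg 3: [4]

After move 5 (0->3):
Peg 0: [3, 2]
Peg 1: [5]
Peg 2: []
Peg 3: [4, 1]

Answer: Peg 0: [3, 2]
Peg 1: [5]
Peg 2: []
Peg 3: [4, 1]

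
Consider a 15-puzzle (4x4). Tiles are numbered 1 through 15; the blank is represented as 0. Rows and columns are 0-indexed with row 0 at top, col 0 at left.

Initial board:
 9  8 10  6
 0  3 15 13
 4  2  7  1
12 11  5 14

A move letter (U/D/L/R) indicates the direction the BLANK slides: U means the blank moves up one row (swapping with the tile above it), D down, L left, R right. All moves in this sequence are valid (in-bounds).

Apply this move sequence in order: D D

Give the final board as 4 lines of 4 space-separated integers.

After move 1 (D):
 9  8 10  6
 4  3 15 13
 0  2  7  1
12 11  5 14

After move 2 (D):
 9  8 10  6
 4  3 15 13
12  2  7  1
 0 11  5 14

Answer:  9  8 10  6
 4  3 15 13
12  2  7  1
 0 11  5 14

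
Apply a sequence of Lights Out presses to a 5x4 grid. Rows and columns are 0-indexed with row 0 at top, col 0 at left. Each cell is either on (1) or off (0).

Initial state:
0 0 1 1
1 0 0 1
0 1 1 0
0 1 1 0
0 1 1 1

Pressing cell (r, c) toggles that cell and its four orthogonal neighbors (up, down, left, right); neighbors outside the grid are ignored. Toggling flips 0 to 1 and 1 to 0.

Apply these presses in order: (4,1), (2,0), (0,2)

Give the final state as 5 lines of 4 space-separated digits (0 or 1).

After press 1 at (4,1):
0 0 1 1
1 0 0 1
0 1 1 0
0 0 1 0
1 0 0 1

After press 2 at (2,0):
0 0 1 1
0 0 0 1
1 0 1 0
1 0 1 0
1 0 0 1

After press 3 at (0,2):
0 1 0 0
0 0 1 1
1 0 1 0
1 0 1 0
1 0 0 1

Answer: 0 1 0 0
0 0 1 1
1 0 1 0
1 0 1 0
1 0 0 1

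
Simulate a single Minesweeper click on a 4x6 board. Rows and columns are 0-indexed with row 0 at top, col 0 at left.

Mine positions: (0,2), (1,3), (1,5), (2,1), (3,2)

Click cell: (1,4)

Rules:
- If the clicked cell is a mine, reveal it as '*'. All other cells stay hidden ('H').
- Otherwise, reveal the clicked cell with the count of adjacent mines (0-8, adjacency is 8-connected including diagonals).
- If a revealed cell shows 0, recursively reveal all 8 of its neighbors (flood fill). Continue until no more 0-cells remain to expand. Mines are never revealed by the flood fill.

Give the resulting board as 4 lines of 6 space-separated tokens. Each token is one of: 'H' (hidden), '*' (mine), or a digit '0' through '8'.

H H H H H H
H H H H 2 H
H H H H H H
H H H H H H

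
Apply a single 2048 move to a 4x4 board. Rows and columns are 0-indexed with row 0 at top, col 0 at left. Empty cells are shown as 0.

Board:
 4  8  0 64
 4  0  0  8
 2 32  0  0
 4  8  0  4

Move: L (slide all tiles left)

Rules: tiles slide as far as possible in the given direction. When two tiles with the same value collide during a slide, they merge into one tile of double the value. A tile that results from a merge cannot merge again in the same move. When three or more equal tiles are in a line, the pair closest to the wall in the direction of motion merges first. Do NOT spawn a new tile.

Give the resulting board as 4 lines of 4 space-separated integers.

Answer:  4  8 64  0
 4  8  0  0
 2 32  0  0
 4  8  4  0

Derivation:
Slide left:
row 0: [4, 8, 0, 64] -> [4, 8, 64, 0]
row 1: [4, 0, 0, 8] -> [4, 8, 0, 0]
row 2: [2, 32, 0, 0] -> [2, 32, 0, 0]
row 3: [4, 8, 0, 4] -> [4, 8, 4, 0]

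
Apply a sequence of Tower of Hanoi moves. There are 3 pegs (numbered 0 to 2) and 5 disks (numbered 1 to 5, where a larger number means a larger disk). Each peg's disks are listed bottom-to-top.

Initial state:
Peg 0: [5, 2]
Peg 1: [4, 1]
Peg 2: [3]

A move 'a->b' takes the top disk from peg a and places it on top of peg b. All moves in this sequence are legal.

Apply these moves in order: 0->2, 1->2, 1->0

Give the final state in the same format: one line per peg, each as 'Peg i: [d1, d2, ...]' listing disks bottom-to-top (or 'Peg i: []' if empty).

After move 1 (0->2):
Peg 0: [5]
Peg 1: [4, 1]
Peg 2: [3, 2]

After move 2 (1->2):
Peg 0: [5]
Peg 1: [4]
Peg 2: [3, 2, 1]

After move 3 (1->0):
Peg 0: [5, 4]
Peg 1: []
Peg 2: [3, 2, 1]

Answer: Peg 0: [5, 4]
Peg 1: []
Peg 2: [3, 2, 1]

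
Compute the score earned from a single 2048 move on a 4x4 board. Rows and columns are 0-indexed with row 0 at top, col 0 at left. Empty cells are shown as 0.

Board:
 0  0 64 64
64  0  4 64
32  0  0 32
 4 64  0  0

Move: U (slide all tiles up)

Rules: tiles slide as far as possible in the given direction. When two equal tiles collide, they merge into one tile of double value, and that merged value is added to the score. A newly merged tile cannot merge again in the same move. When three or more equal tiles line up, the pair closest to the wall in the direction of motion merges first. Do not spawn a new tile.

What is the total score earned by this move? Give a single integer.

Slide up:
col 0: [0, 64, 32, 4] -> [64, 32, 4, 0]  score +0 (running 0)
col 1: [0, 0, 0, 64] -> [64, 0, 0, 0]  score +0 (running 0)
col 2: [64, 4, 0, 0] -> [64, 4, 0, 0]  score +0 (running 0)
col 3: [64, 64, 32, 0] -> [128, 32, 0, 0]  score +128 (running 128)
Board after move:
 64  64  64 128
 32   0   4  32
  4   0   0   0
  0   0   0   0

Answer: 128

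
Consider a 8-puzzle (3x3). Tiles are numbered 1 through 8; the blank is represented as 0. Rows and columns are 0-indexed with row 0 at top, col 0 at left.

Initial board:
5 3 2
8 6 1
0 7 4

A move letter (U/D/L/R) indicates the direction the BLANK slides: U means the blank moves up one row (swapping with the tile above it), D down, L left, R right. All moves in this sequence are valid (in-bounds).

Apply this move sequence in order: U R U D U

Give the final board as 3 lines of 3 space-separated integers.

Answer: 5 0 2
6 3 1
8 7 4

Derivation:
After move 1 (U):
5 3 2
0 6 1
8 7 4

After move 2 (R):
5 3 2
6 0 1
8 7 4

After move 3 (U):
5 0 2
6 3 1
8 7 4

After move 4 (D):
5 3 2
6 0 1
8 7 4

After move 5 (U):
5 0 2
6 3 1
8 7 4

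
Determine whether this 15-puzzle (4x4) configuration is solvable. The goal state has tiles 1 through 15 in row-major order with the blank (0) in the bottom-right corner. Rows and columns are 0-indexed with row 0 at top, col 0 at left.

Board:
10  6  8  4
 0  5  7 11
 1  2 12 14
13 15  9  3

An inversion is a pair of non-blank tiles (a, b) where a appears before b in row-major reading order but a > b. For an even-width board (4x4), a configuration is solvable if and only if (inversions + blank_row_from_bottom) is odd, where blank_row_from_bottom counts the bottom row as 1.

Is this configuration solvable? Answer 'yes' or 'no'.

Inversions: 43
Blank is in row 1 (0-indexed from top), which is row 3 counting from the bottom (bottom = 1).
43 + 3 = 46, which is even, so the puzzle is not solvable.

Answer: no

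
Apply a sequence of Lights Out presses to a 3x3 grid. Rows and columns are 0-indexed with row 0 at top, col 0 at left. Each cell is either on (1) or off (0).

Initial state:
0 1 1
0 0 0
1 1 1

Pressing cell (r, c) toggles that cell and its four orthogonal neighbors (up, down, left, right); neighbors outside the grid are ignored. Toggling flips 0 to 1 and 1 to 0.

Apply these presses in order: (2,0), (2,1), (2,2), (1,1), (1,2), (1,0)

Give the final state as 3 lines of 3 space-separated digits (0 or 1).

After press 1 at (2,0):
0 1 1
1 0 0
0 0 1

After press 2 at (2,1):
0 1 1
1 1 0
1 1 0

After press 3 at (2,2):
0 1 1
1 1 1
1 0 1

After press 4 at (1,1):
0 0 1
0 0 0
1 1 1

After press 5 at (1,2):
0 0 0
0 1 1
1 1 0

After press 6 at (1,0):
1 0 0
1 0 1
0 1 0

Answer: 1 0 0
1 0 1
0 1 0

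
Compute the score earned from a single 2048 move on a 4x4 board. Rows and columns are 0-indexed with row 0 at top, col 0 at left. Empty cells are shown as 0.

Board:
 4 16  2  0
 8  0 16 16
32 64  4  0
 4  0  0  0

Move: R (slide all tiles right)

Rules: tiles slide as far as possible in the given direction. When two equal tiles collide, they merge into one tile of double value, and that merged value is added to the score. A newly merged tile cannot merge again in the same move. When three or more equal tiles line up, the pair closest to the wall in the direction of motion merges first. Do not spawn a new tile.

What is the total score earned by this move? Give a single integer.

Answer: 32

Derivation:
Slide right:
row 0: [4, 16, 2, 0] -> [0, 4, 16, 2]  score +0 (running 0)
row 1: [8, 0, 16, 16] -> [0, 0, 8, 32]  score +32 (running 32)
row 2: [32, 64, 4, 0] -> [0, 32, 64, 4]  score +0 (running 32)
row 3: [4, 0, 0, 0] -> [0, 0, 0, 4]  score +0 (running 32)
Board after move:
 0  4 16  2
 0  0  8 32
 0 32 64  4
 0  0  0  4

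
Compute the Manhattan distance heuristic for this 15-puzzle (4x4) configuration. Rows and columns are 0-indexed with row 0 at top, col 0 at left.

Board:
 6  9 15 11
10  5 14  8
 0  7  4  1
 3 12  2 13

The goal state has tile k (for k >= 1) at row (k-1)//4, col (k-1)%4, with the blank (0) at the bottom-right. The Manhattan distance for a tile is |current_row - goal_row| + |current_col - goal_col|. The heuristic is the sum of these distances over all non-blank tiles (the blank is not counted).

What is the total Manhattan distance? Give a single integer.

Tile 6: (0,0)->(1,1) = 2
Tile 9: (0,1)->(2,0) = 3
Tile 15: (0,2)->(3,2) = 3
Tile 11: (0,3)->(2,2) = 3
Tile 10: (1,0)->(2,1) = 2
Tile 5: (1,1)->(1,0) = 1
Tile 14: (1,2)->(3,1) = 3
Tile 8: (1,3)->(1,3) = 0
Tile 7: (2,1)->(1,2) = 2
Tile 4: (2,2)->(0,3) = 3
Tile 1: (2,3)->(0,0) = 5
Tile 3: (3,0)->(0,2) = 5
Tile 12: (3,1)->(2,3) = 3
Tile 2: (3,2)->(0,1) = 4
Tile 13: (3,3)->(3,0) = 3
Sum: 2 + 3 + 3 + 3 + 2 + 1 + 3 + 0 + 2 + 3 + 5 + 5 + 3 + 4 + 3 = 42

Answer: 42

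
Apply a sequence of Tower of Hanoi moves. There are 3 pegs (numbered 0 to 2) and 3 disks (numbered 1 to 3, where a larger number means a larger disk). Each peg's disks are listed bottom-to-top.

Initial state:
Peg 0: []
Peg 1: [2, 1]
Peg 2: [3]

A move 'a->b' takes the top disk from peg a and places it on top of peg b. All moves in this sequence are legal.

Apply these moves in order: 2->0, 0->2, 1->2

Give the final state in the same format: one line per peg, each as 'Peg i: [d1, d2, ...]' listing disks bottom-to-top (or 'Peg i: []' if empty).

Answer: Peg 0: []
Peg 1: [2]
Peg 2: [3, 1]

Derivation:
After move 1 (2->0):
Peg 0: [3]
Peg 1: [2, 1]
Peg 2: []

After move 2 (0->2):
Peg 0: []
Peg 1: [2, 1]
Peg 2: [3]

After move 3 (1->2):
Peg 0: []
Peg 1: [2]
Peg 2: [3, 1]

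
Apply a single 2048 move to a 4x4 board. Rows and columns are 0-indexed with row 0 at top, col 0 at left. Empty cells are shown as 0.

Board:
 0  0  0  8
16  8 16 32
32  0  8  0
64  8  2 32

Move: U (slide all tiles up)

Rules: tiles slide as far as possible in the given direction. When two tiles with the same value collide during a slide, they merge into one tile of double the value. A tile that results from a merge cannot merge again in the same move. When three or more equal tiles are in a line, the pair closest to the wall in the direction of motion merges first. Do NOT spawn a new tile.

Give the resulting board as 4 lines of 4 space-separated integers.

Slide up:
col 0: [0, 16, 32, 64] -> [16, 32, 64, 0]
col 1: [0, 8, 0, 8] -> [16, 0, 0, 0]
col 2: [0, 16, 8, 2] -> [16, 8, 2, 0]
col 3: [8, 32, 0, 32] -> [8, 64, 0, 0]

Answer: 16 16 16  8
32  0  8 64
64  0  2  0
 0  0  0  0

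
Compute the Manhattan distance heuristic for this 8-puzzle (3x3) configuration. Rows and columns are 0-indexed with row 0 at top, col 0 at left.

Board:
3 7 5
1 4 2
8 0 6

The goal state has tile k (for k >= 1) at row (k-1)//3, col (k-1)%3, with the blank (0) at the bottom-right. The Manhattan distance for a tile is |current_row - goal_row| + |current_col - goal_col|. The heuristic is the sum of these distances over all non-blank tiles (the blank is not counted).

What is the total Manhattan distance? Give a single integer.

Tile 3: (0,0)->(0,2) = 2
Tile 7: (0,1)->(2,0) = 3
Tile 5: (0,2)->(1,1) = 2
Tile 1: (1,0)->(0,0) = 1
Tile 4: (1,1)->(1,0) = 1
Tile 2: (1,2)->(0,1) = 2
Tile 8: (2,0)->(2,1) = 1
Tile 6: (2,2)->(1,2) = 1
Sum: 2 + 3 + 2 + 1 + 1 + 2 + 1 + 1 = 13

Answer: 13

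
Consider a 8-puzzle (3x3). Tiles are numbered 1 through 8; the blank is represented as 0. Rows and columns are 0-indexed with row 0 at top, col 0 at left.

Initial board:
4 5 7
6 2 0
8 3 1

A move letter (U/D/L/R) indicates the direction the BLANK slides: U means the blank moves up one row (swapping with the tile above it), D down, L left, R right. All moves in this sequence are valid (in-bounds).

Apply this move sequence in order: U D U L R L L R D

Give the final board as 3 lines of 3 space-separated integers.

Answer: 4 2 5
6 0 7
8 3 1

Derivation:
After move 1 (U):
4 5 0
6 2 7
8 3 1

After move 2 (D):
4 5 7
6 2 0
8 3 1

After move 3 (U):
4 5 0
6 2 7
8 3 1

After move 4 (L):
4 0 5
6 2 7
8 3 1

After move 5 (R):
4 5 0
6 2 7
8 3 1

After move 6 (L):
4 0 5
6 2 7
8 3 1

After move 7 (L):
0 4 5
6 2 7
8 3 1

After move 8 (R):
4 0 5
6 2 7
8 3 1

After move 9 (D):
4 2 5
6 0 7
8 3 1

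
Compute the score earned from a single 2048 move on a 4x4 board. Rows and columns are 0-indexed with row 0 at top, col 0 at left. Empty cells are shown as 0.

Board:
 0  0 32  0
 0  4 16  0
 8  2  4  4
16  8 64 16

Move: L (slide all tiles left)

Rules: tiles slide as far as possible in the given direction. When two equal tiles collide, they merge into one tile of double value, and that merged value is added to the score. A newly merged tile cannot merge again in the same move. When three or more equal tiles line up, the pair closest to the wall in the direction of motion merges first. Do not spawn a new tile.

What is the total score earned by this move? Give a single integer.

Answer: 8

Derivation:
Slide left:
row 0: [0, 0, 32, 0] -> [32, 0, 0, 0]  score +0 (running 0)
row 1: [0, 4, 16, 0] -> [4, 16, 0, 0]  score +0 (running 0)
row 2: [8, 2, 4, 4] -> [8, 2, 8, 0]  score +8 (running 8)
row 3: [16, 8, 64, 16] -> [16, 8, 64, 16]  score +0 (running 8)
Board after move:
32  0  0  0
 4 16  0  0
 8  2  8  0
16  8 64 16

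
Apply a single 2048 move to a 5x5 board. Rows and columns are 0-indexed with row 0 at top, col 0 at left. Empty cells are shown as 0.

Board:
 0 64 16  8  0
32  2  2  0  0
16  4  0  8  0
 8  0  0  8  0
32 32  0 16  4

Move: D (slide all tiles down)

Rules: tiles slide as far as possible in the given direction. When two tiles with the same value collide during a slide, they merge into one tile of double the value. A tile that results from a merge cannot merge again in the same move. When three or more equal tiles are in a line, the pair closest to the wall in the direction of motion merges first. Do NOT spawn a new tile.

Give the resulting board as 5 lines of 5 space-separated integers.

Slide down:
col 0: [0, 32, 16, 8, 32] -> [0, 32, 16, 8, 32]
col 1: [64, 2, 4, 0, 32] -> [0, 64, 2, 4, 32]
col 2: [16, 2, 0, 0, 0] -> [0, 0, 0, 16, 2]
col 3: [8, 0, 8, 8, 16] -> [0, 0, 8, 16, 16]
col 4: [0, 0, 0, 0, 4] -> [0, 0, 0, 0, 4]

Answer:  0  0  0  0  0
32 64  0  0  0
16  2  0  8  0
 8  4 16 16  0
32 32  2 16  4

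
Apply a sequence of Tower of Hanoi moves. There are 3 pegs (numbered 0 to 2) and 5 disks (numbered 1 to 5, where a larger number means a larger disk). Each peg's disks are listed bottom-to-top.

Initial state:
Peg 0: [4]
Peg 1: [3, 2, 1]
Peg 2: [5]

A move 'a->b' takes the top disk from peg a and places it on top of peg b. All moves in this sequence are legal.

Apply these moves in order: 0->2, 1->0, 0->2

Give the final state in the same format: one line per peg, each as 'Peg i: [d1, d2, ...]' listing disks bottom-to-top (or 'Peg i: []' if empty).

After move 1 (0->2):
Peg 0: []
Peg 1: [3, 2, 1]
Peg 2: [5, 4]

After move 2 (1->0):
Peg 0: [1]
Peg 1: [3, 2]
Peg 2: [5, 4]

After move 3 (0->2):
Peg 0: []
Peg 1: [3, 2]
Peg 2: [5, 4, 1]

Answer: Peg 0: []
Peg 1: [3, 2]
Peg 2: [5, 4, 1]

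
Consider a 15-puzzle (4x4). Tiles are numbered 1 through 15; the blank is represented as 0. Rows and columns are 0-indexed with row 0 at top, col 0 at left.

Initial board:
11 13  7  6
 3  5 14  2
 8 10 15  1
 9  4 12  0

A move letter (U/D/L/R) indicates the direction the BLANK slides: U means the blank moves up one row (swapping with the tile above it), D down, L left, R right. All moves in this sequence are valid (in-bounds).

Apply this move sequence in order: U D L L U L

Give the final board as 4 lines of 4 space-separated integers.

After move 1 (U):
11 13  7  6
 3  5 14  2
 8 10 15  0
 9  4 12  1

After move 2 (D):
11 13  7  6
 3  5 14  2
 8 10 15  1
 9  4 12  0

After move 3 (L):
11 13  7  6
 3  5 14  2
 8 10 15  1
 9  4  0 12

After move 4 (L):
11 13  7  6
 3  5 14  2
 8 10 15  1
 9  0  4 12

After move 5 (U):
11 13  7  6
 3  5 14  2
 8  0 15  1
 9 10  4 12

After move 6 (L):
11 13  7  6
 3  5 14  2
 0  8 15  1
 9 10  4 12

Answer: 11 13  7  6
 3  5 14  2
 0  8 15  1
 9 10  4 12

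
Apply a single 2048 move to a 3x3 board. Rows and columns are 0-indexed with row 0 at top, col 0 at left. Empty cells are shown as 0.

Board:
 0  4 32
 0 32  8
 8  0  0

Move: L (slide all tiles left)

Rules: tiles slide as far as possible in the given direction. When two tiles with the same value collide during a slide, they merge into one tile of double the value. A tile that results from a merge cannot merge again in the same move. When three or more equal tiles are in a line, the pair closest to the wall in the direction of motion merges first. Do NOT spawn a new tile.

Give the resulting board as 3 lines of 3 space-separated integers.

Answer:  4 32  0
32  8  0
 8  0  0

Derivation:
Slide left:
row 0: [0, 4, 32] -> [4, 32, 0]
row 1: [0, 32, 8] -> [32, 8, 0]
row 2: [8, 0, 0] -> [8, 0, 0]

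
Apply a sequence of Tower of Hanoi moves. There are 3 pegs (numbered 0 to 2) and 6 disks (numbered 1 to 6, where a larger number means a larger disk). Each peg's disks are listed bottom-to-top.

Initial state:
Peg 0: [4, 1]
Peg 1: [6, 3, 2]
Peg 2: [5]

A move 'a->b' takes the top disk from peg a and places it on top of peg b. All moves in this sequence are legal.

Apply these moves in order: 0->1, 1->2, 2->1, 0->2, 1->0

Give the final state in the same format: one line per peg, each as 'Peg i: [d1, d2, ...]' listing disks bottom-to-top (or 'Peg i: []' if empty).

Answer: Peg 0: [1]
Peg 1: [6, 3, 2]
Peg 2: [5, 4]

Derivation:
After move 1 (0->1):
Peg 0: [4]
Peg 1: [6, 3, 2, 1]
Peg 2: [5]

After move 2 (1->2):
Peg 0: [4]
Peg 1: [6, 3, 2]
Peg 2: [5, 1]

After move 3 (2->1):
Peg 0: [4]
Peg 1: [6, 3, 2, 1]
Peg 2: [5]

After move 4 (0->2):
Peg 0: []
Peg 1: [6, 3, 2, 1]
Peg 2: [5, 4]

After move 5 (1->0):
Peg 0: [1]
Peg 1: [6, 3, 2]
Peg 2: [5, 4]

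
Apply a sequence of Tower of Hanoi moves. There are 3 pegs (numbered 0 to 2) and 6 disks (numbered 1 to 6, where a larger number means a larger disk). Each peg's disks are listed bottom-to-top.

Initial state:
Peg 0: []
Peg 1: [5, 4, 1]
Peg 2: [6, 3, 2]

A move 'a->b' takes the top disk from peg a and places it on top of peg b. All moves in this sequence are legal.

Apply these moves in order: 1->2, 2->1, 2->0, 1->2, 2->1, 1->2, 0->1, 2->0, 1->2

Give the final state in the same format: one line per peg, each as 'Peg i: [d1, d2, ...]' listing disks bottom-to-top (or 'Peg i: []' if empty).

Answer: Peg 0: [1]
Peg 1: [5, 4]
Peg 2: [6, 3, 2]

Derivation:
After move 1 (1->2):
Peg 0: []
Peg 1: [5, 4]
Peg 2: [6, 3, 2, 1]

After move 2 (2->1):
Peg 0: []
Peg 1: [5, 4, 1]
Peg 2: [6, 3, 2]

After move 3 (2->0):
Peg 0: [2]
Peg 1: [5, 4, 1]
Peg 2: [6, 3]

After move 4 (1->2):
Peg 0: [2]
Peg 1: [5, 4]
Peg 2: [6, 3, 1]

After move 5 (2->1):
Peg 0: [2]
Peg 1: [5, 4, 1]
Peg 2: [6, 3]

After move 6 (1->2):
Peg 0: [2]
Peg 1: [5, 4]
Peg 2: [6, 3, 1]

After move 7 (0->1):
Peg 0: []
Peg 1: [5, 4, 2]
Peg 2: [6, 3, 1]

After move 8 (2->0):
Peg 0: [1]
Peg 1: [5, 4, 2]
Peg 2: [6, 3]

After move 9 (1->2):
Peg 0: [1]
Peg 1: [5, 4]
Peg 2: [6, 3, 2]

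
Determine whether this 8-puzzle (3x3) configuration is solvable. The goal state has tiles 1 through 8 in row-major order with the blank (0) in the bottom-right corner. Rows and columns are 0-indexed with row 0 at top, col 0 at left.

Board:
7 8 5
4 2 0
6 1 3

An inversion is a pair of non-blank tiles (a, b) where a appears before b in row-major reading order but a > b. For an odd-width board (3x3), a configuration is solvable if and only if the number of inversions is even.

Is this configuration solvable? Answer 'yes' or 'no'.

Answer: yes

Derivation:
Inversions (pairs i<j in row-major order where tile[i] > tile[j] > 0): 22
22 is even, so the puzzle is solvable.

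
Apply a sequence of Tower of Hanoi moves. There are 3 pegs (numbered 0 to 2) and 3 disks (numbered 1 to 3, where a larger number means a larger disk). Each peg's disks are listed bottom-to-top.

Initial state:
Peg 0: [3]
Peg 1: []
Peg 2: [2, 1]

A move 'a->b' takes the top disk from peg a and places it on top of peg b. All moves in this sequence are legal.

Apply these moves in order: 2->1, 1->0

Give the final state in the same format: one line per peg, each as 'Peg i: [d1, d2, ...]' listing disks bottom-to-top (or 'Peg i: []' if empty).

After move 1 (2->1):
Peg 0: [3]
Peg 1: [1]
Peg 2: [2]

After move 2 (1->0):
Peg 0: [3, 1]
Peg 1: []
Peg 2: [2]

Answer: Peg 0: [3, 1]
Peg 1: []
Peg 2: [2]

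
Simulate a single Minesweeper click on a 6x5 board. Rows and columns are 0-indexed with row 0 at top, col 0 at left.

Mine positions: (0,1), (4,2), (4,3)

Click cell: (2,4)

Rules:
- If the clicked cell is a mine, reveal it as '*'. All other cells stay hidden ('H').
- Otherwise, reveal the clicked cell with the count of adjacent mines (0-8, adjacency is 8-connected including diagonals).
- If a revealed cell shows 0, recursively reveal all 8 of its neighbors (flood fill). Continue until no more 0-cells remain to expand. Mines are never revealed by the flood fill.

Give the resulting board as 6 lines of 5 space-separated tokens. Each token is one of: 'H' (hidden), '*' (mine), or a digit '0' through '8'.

H H 1 0 0
1 1 1 0 0
0 0 0 0 0
0 1 2 2 1
0 1 H H H
0 1 H H H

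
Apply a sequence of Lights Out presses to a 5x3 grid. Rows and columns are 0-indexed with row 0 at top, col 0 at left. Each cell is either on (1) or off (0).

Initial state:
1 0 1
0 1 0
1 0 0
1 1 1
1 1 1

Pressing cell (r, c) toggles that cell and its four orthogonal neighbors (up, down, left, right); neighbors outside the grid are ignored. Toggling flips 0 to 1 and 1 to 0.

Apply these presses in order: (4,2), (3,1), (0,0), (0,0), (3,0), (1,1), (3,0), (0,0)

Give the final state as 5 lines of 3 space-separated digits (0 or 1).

After press 1 at (4,2):
1 0 1
0 1 0
1 0 0
1 1 0
1 0 0

After press 2 at (3,1):
1 0 1
0 1 0
1 1 0
0 0 1
1 1 0

After press 3 at (0,0):
0 1 1
1 1 0
1 1 0
0 0 1
1 1 0

After press 4 at (0,0):
1 0 1
0 1 0
1 1 0
0 0 1
1 1 0

After press 5 at (3,0):
1 0 1
0 1 0
0 1 0
1 1 1
0 1 0

After press 6 at (1,1):
1 1 1
1 0 1
0 0 0
1 1 1
0 1 0

After press 7 at (3,0):
1 1 1
1 0 1
1 0 0
0 0 1
1 1 0

After press 8 at (0,0):
0 0 1
0 0 1
1 0 0
0 0 1
1 1 0

Answer: 0 0 1
0 0 1
1 0 0
0 0 1
1 1 0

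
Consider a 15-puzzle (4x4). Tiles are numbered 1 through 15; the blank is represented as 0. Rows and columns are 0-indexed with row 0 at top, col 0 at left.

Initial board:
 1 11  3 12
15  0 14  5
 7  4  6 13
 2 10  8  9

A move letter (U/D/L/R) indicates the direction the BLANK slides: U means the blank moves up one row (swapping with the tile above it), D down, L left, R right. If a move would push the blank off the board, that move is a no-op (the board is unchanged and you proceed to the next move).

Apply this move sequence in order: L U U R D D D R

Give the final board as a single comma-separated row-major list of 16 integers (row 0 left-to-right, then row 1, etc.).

Answer: 11, 15, 3, 12, 1, 4, 14, 5, 7, 10, 6, 13, 2, 8, 0, 9

Derivation:
After move 1 (L):
 1 11  3 12
 0 15 14  5
 7  4  6 13
 2 10  8  9

After move 2 (U):
 0 11  3 12
 1 15 14  5
 7  4  6 13
 2 10  8  9

After move 3 (U):
 0 11  3 12
 1 15 14  5
 7  4  6 13
 2 10  8  9

After move 4 (R):
11  0  3 12
 1 15 14  5
 7  4  6 13
 2 10  8  9

After move 5 (D):
11 15  3 12
 1  0 14  5
 7  4  6 13
 2 10  8  9

After move 6 (D):
11 15  3 12
 1  4 14  5
 7  0  6 13
 2 10  8  9

After move 7 (D):
11 15  3 12
 1  4 14  5
 7 10  6 13
 2  0  8  9

After move 8 (R):
11 15  3 12
 1  4 14  5
 7 10  6 13
 2  8  0  9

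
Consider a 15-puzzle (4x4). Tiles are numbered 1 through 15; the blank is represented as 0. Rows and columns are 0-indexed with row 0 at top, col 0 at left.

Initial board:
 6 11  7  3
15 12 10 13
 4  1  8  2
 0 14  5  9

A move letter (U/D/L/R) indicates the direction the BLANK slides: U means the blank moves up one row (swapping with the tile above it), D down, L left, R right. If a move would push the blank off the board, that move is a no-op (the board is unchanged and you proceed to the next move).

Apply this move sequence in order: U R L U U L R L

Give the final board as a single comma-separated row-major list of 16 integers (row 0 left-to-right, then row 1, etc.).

After move 1 (U):
 6 11  7  3
15 12 10 13
 0  1  8  2
 4 14  5  9

After move 2 (R):
 6 11  7  3
15 12 10 13
 1  0  8  2
 4 14  5  9

After move 3 (L):
 6 11  7  3
15 12 10 13
 0  1  8  2
 4 14  5  9

After move 4 (U):
 6 11  7  3
 0 12 10 13
15  1  8  2
 4 14  5  9

After move 5 (U):
 0 11  7  3
 6 12 10 13
15  1  8  2
 4 14  5  9

After move 6 (L):
 0 11  7  3
 6 12 10 13
15  1  8  2
 4 14  5  9

After move 7 (R):
11  0  7  3
 6 12 10 13
15  1  8  2
 4 14  5  9

After move 8 (L):
 0 11  7  3
 6 12 10 13
15  1  8  2
 4 14  5  9

Answer: 0, 11, 7, 3, 6, 12, 10, 13, 15, 1, 8, 2, 4, 14, 5, 9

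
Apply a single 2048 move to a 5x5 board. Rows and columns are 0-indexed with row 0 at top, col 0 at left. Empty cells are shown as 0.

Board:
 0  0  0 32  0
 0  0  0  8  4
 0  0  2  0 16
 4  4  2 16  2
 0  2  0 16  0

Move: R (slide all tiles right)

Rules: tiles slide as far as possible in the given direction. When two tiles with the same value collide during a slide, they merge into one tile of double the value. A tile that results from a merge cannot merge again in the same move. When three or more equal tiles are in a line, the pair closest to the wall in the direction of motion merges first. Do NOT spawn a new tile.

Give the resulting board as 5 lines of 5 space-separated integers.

Slide right:
row 0: [0, 0, 0, 32, 0] -> [0, 0, 0, 0, 32]
row 1: [0, 0, 0, 8, 4] -> [0, 0, 0, 8, 4]
row 2: [0, 0, 2, 0, 16] -> [0, 0, 0, 2, 16]
row 3: [4, 4, 2, 16, 2] -> [0, 8, 2, 16, 2]
row 4: [0, 2, 0, 16, 0] -> [0, 0, 0, 2, 16]

Answer:  0  0  0  0 32
 0  0  0  8  4
 0  0  0  2 16
 0  8  2 16  2
 0  0  0  2 16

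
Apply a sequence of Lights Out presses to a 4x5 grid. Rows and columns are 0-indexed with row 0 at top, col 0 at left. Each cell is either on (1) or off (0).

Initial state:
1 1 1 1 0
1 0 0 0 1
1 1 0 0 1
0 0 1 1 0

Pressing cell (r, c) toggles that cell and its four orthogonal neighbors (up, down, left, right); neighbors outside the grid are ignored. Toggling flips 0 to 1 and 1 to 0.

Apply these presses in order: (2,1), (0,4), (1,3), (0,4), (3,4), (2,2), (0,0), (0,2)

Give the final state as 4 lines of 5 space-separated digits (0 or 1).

Answer: 0 1 0 1 0
0 1 1 1 0
0 1 0 0 0
0 1 0 0 1

Derivation:
After press 1 at (2,1):
1 1 1 1 0
1 1 0 0 1
0 0 1 0 1
0 1 1 1 0

After press 2 at (0,4):
1 1 1 0 1
1 1 0 0 0
0 0 1 0 1
0 1 1 1 0

After press 3 at (1,3):
1 1 1 1 1
1 1 1 1 1
0 0 1 1 1
0 1 1 1 0

After press 4 at (0,4):
1 1 1 0 0
1 1 1 1 0
0 0 1 1 1
0 1 1 1 0

After press 5 at (3,4):
1 1 1 0 0
1 1 1 1 0
0 0 1 1 0
0 1 1 0 1

After press 6 at (2,2):
1 1 1 0 0
1 1 0 1 0
0 1 0 0 0
0 1 0 0 1

After press 7 at (0,0):
0 0 1 0 0
0 1 0 1 0
0 1 0 0 0
0 1 0 0 1

After press 8 at (0,2):
0 1 0 1 0
0 1 1 1 0
0 1 0 0 0
0 1 0 0 1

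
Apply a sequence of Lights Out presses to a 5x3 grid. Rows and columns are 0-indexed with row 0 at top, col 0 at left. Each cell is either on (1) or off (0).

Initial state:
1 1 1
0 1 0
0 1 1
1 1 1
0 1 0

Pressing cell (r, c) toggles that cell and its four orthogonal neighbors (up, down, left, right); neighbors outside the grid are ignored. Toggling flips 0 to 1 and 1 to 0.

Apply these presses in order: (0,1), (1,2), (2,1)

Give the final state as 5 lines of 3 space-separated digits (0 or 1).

After press 1 at (0,1):
0 0 0
0 0 0
0 1 1
1 1 1
0 1 0

After press 2 at (1,2):
0 0 1
0 1 1
0 1 0
1 1 1
0 1 0

After press 3 at (2,1):
0 0 1
0 0 1
1 0 1
1 0 1
0 1 0

Answer: 0 0 1
0 0 1
1 0 1
1 0 1
0 1 0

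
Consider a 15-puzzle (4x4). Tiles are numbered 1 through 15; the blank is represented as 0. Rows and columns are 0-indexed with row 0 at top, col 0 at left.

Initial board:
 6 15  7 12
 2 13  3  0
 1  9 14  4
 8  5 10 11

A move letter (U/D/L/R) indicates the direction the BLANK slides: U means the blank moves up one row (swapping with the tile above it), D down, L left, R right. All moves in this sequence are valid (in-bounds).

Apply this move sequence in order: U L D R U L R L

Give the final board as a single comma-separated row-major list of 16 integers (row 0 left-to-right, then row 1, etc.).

Answer: 6, 15, 0, 3, 2, 13, 12, 7, 1, 9, 14, 4, 8, 5, 10, 11

Derivation:
After move 1 (U):
 6 15  7  0
 2 13  3 12
 1  9 14  4
 8  5 10 11

After move 2 (L):
 6 15  0  7
 2 13  3 12
 1  9 14  4
 8  5 10 11

After move 3 (D):
 6 15  3  7
 2 13  0 12
 1  9 14  4
 8  5 10 11

After move 4 (R):
 6 15  3  7
 2 13 12  0
 1  9 14  4
 8  5 10 11

After move 5 (U):
 6 15  3  0
 2 13 12  7
 1  9 14  4
 8  5 10 11

After move 6 (L):
 6 15  0  3
 2 13 12  7
 1  9 14  4
 8  5 10 11

After move 7 (R):
 6 15  3  0
 2 13 12  7
 1  9 14  4
 8  5 10 11

After move 8 (L):
 6 15  0  3
 2 13 12  7
 1  9 14  4
 8  5 10 11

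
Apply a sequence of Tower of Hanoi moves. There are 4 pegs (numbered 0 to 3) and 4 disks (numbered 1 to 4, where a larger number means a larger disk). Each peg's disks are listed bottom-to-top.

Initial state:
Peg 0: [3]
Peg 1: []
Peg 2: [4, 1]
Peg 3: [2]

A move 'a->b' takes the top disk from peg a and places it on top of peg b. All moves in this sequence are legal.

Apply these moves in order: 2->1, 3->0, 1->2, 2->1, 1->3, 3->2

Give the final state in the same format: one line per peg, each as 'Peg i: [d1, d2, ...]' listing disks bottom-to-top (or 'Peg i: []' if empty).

Answer: Peg 0: [3, 2]
Peg 1: []
Peg 2: [4, 1]
Peg 3: []

Derivation:
After move 1 (2->1):
Peg 0: [3]
Peg 1: [1]
Peg 2: [4]
Peg 3: [2]

After move 2 (3->0):
Peg 0: [3, 2]
Peg 1: [1]
Peg 2: [4]
Peg 3: []

After move 3 (1->2):
Peg 0: [3, 2]
Peg 1: []
Peg 2: [4, 1]
Peg 3: []

After move 4 (2->1):
Peg 0: [3, 2]
Peg 1: [1]
Peg 2: [4]
Peg 3: []

After move 5 (1->3):
Peg 0: [3, 2]
Peg 1: []
Peg 2: [4]
Peg 3: [1]

After move 6 (3->2):
Peg 0: [3, 2]
Peg 1: []
Peg 2: [4, 1]
Peg 3: []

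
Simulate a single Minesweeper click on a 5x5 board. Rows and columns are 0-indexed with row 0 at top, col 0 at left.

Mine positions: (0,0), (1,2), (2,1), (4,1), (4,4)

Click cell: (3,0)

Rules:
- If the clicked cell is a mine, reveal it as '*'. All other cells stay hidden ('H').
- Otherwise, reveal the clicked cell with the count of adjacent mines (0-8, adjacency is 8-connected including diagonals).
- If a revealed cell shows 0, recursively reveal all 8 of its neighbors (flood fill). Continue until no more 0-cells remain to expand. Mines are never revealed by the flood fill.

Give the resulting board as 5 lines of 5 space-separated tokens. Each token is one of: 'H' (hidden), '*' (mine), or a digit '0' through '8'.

H H H H H
H H H H H
H H H H H
2 H H H H
H H H H H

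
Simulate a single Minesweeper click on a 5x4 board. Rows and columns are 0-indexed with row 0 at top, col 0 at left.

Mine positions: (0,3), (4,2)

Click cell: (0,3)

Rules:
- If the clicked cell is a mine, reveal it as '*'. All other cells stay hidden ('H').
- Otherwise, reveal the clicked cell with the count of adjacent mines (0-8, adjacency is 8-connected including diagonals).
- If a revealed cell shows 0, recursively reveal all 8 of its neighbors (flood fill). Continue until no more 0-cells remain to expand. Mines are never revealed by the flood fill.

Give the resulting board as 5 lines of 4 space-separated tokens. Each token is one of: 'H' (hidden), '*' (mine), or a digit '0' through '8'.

H H H *
H H H H
H H H H
H H H H
H H H H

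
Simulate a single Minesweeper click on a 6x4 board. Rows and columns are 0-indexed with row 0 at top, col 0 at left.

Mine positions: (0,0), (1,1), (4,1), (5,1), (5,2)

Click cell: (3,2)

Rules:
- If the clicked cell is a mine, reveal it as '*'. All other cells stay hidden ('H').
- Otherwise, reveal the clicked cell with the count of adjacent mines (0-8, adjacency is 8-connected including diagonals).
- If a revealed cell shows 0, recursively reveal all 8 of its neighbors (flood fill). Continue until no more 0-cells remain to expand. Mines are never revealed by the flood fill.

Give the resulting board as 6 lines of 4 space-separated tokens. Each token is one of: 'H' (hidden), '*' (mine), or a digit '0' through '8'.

H H H H
H H H H
H H H H
H H 1 H
H H H H
H H H H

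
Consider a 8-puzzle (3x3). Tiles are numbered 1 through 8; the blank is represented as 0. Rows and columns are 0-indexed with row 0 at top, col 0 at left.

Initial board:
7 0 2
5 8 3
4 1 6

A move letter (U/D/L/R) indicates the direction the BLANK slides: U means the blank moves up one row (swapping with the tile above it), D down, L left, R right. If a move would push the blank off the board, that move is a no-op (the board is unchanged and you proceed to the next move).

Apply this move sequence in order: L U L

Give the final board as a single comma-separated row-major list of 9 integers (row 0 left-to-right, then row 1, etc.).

Answer: 0, 7, 2, 5, 8, 3, 4, 1, 6

Derivation:
After move 1 (L):
0 7 2
5 8 3
4 1 6

After move 2 (U):
0 7 2
5 8 3
4 1 6

After move 3 (L):
0 7 2
5 8 3
4 1 6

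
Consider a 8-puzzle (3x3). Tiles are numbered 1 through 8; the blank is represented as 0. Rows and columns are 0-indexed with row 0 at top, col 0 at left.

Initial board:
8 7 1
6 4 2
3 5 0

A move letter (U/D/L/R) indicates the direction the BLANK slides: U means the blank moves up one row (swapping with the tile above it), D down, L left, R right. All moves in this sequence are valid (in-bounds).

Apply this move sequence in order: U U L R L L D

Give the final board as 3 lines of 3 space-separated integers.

Answer: 6 8 7
0 4 1
3 5 2

Derivation:
After move 1 (U):
8 7 1
6 4 0
3 5 2

After move 2 (U):
8 7 0
6 4 1
3 5 2

After move 3 (L):
8 0 7
6 4 1
3 5 2

After move 4 (R):
8 7 0
6 4 1
3 5 2

After move 5 (L):
8 0 7
6 4 1
3 5 2

After move 6 (L):
0 8 7
6 4 1
3 5 2

After move 7 (D):
6 8 7
0 4 1
3 5 2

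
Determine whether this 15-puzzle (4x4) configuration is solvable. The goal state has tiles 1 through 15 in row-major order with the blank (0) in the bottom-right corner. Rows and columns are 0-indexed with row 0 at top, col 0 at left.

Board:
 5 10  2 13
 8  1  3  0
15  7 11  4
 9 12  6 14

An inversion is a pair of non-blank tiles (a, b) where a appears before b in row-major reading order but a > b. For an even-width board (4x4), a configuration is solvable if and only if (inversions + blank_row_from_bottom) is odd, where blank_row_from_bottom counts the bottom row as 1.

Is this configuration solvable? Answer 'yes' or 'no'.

Answer: no

Derivation:
Inversions: 41
Blank is in row 1 (0-indexed from top), which is row 3 counting from the bottom (bottom = 1).
41 + 3 = 44, which is even, so the puzzle is not solvable.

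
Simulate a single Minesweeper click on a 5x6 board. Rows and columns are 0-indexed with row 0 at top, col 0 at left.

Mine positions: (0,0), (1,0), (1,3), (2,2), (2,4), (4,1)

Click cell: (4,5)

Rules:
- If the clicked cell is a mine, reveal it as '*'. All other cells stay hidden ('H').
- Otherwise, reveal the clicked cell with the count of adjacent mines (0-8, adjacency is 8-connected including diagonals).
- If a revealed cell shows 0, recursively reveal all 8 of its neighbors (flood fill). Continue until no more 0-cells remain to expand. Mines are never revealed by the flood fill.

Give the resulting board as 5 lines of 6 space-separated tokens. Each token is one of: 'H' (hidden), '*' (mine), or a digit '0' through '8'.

H H H H H H
H H H H H H
H H H H H H
H H 2 2 1 1
H H 1 0 0 0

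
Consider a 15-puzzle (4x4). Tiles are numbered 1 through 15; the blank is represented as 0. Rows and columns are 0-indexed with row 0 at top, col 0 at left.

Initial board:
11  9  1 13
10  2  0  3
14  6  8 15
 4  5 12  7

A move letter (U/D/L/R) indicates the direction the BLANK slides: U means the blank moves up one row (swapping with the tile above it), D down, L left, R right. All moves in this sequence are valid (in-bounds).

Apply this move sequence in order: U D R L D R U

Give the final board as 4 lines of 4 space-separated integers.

Answer: 11  9  1 13
10  2  8  0
14  6 15  3
 4  5 12  7

Derivation:
After move 1 (U):
11  9  0 13
10  2  1  3
14  6  8 15
 4  5 12  7

After move 2 (D):
11  9  1 13
10  2  0  3
14  6  8 15
 4  5 12  7

After move 3 (R):
11  9  1 13
10  2  3  0
14  6  8 15
 4  5 12  7

After move 4 (L):
11  9  1 13
10  2  0  3
14  6  8 15
 4  5 12  7

After move 5 (D):
11  9  1 13
10  2  8  3
14  6  0 15
 4  5 12  7

After move 6 (R):
11  9  1 13
10  2  8  3
14  6 15  0
 4  5 12  7

After move 7 (U):
11  9  1 13
10  2  8  0
14  6 15  3
 4  5 12  7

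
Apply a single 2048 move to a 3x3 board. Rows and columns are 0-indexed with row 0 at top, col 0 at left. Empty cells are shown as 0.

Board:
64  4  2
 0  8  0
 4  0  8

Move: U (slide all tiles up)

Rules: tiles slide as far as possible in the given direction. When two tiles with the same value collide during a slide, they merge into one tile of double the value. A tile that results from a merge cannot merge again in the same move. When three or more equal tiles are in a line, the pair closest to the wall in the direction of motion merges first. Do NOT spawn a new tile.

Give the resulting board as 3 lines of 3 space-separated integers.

Answer: 64  4  2
 4  8  8
 0  0  0

Derivation:
Slide up:
col 0: [64, 0, 4] -> [64, 4, 0]
col 1: [4, 8, 0] -> [4, 8, 0]
col 2: [2, 0, 8] -> [2, 8, 0]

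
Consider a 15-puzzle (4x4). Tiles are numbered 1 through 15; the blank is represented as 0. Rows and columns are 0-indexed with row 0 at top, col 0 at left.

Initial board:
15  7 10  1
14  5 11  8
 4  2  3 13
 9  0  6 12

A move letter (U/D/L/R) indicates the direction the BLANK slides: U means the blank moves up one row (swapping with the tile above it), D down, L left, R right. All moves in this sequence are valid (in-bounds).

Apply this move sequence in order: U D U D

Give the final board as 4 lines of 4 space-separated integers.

Answer: 15  7 10  1
14  5 11  8
 4  2  3 13
 9  0  6 12

Derivation:
After move 1 (U):
15  7 10  1
14  5 11  8
 4  0  3 13
 9  2  6 12

After move 2 (D):
15  7 10  1
14  5 11  8
 4  2  3 13
 9  0  6 12

After move 3 (U):
15  7 10  1
14  5 11  8
 4  0  3 13
 9  2  6 12

After move 4 (D):
15  7 10  1
14  5 11  8
 4  2  3 13
 9  0  6 12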